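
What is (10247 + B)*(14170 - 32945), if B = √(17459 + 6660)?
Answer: -192387425 - 18775*√24119 ≈ -1.9530e+8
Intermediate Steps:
B = √24119 ≈ 155.30
(10247 + B)*(14170 - 32945) = (10247 + √24119)*(14170 - 32945) = (10247 + √24119)*(-18775) = -192387425 - 18775*√24119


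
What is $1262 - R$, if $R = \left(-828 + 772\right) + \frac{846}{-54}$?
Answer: $\frac{4001}{3} \approx 1333.7$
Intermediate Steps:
$R = - \frac{215}{3}$ ($R = -56 + 846 \left(- \frac{1}{54}\right) = -56 - \frac{47}{3} = - \frac{215}{3} \approx -71.667$)
$1262 - R = 1262 - - \frac{215}{3} = 1262 + \frac{215}{3} = \frac{4001}{3}$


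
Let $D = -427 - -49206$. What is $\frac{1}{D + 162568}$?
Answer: $\frac{1}{211347} \approx 4.7316 \cdot 10^{-6}$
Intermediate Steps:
$D = 48779$ ($D = -427 + 49206 = 48779$)
$\frac{1}{D + 162568} = \frac{1}{48779 + 162568} = \frac{1}{211347}$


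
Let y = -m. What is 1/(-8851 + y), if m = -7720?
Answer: -1/1131 ≈ -0.00088417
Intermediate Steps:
y = 7720 (y = -1*(-7720) = 7720)
1/(-8851 + y) = 1/(-8851 + 7720) = 1/(-1131) = -1/1131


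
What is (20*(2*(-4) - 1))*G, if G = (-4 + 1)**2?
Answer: -1620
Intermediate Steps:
G = 9 (G = (-3)**2 = 9)
(20*(2*(-4) - 1))*G = (20*(2*(-4) - 1))*9 = (20*(-8 - 1))*9 = (20*(-9))*9 = -180*9 = -1620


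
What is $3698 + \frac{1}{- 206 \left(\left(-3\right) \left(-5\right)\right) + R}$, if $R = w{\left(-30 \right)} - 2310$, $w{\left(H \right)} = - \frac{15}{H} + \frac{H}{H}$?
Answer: $\frac{39927304}{10797} \approx 3698.0$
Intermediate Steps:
$w{\left(H \right)} = 1 - \frac{15}{H}$ ($w{\left(H \right)} = - \frac{15}{H} + 1 = 1 - \frac{15}{H}$)
$R = - \frac{4617}{2}$ ($R = \frac{-15 - 30}{-30} - 2310 = \left(- \frac{1}{30}\right) \left(-45\right) - 2310 = \frac{3}{2} - 2310 = - \frac{4617}{2} \approx -2308.5$)
$3698 + \frac{1}{- 206 \left(\left(-3\right) \left(-5\right)\right) + R} = 3698 + \frac{1}{- 206 \left(\left(-3\right) \left(-5\right)\right) - \frac{4617}{2}} = 3698 + \frac{1}{\left(-206\right) 15 - \frac{4617}{2}} = 3698 + \frac{1}{-3090 - \frac{4617}{2}} = 3698 + \frac{1}{- \frac{10797}{2}} = 3698 - \frac{2}{10797} = \frac{39927304}{10797}$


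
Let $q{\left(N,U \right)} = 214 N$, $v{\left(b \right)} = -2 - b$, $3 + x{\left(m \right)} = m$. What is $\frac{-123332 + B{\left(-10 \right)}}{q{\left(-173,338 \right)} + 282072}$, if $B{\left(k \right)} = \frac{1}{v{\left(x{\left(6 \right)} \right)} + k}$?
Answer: $- \frac{1849981}{3675750} \approx -0.50329$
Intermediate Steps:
$x{\left(m \right)} = -3 + m$
$B{\left(k \right)} = \frac{1}{-5 + k}$ ($B{\left(k \right)} = \frac{1}{\left(-2 - \left(-3 + 6\right)\right) + k} = \frac{1}{\left(-2 - 3\right) + k} = \frac{1}{-5 + k}$)
$\frac{-123332 + B{\left(-10 \right)}}{q{\left(-173,338 \right)} + 282072} = \frac{-123332 + \frac{1}{-5 - 10}}{214 \left(-173\right) + 282072} = \frac{-123332 + \frac{1}{-15}}{-37022 + 282072} = \frac{-123332 - \frac{1}{15}}{245050} = \left(- \frac{1849981}{15}\right) \frac{1}{245050} = - \frac{1849981}{3675750}$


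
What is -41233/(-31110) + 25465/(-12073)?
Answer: -294410141/375591030 ≈ -0.78386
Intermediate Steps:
-41233/(-31110) + 25465/(-12073) = -41233*(-1/31110) + 25465*(-1/12073) = 41233/31110 - 25465/12073 = -294410141/375591030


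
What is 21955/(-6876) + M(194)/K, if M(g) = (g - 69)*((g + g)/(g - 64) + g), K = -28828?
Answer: -2607237805/644219316 ≈ -4.0471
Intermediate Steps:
M(g) = (-69 + g)*(g + 2*g/(-64 + g)) (M(g) = (-69 + g)*((2*g)/(-64 + g) + g) = (-69 + g)*(2*g/(-64 + g) + g) = (-69 + g)*(g + 2*g/(-64 + g)))
21955/(-6876) + M(194)/K = 21955/(-6876) + (194*(4278 + 194**2 - 131*194)/(-64 + 194))/(-28828) = 21955*(-1/6876) + (194*(4278 + 37636 - 25414)/130)*(-1/28828) = -21955/6876 + (194*(1/130)*16500)*(-1/28828) = -21955/6876 + (320100/13)*(-1/28828) = -21955/6876 - 80025/93691 = -2607237805/644219316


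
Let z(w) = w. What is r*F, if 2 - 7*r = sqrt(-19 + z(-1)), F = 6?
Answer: 12/7 - 12*I*sqrt(5)/7 ≈ 1.7143 - 3.8333*I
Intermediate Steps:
r = 2/7 - 2*I*sqrt(5)/7 (r = 2/7 - sqrt(-19 - 1)/7 = 2/7 - 2*I*sqrt(5)/7 ≈ 0.28571 - 0.63888*I)
r*F = (2/7 - 2*I*sqrt(5)/7)*6 = 12/7 - 12*I*sqrt(5)/7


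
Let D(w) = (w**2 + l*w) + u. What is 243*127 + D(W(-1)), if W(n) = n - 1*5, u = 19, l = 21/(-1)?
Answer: 31042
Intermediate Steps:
l = -21 (l = 21*(-1) = -21)
W(n) = -5 + n (W(n) = n - 5 = -5 + n)
D(w) = 19 + w**2 - 21*w (D(w) = (w**2 - 21*w) + 19 = 19 + w**2 - 21*w)
243*127 + D(W(-1)) = 243*127 + (19 + (-5 - 1)**2 - 21*(-5 - 1)) = 30861 + (19 + (-6)**2 - 21*(-6)) = 30861 + (19 + 36 + 126) = 30861 + 181 = 31042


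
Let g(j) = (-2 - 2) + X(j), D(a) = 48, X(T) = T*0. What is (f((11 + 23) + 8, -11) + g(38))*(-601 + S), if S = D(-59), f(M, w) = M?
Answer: -21014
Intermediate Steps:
X(T) = 0
g(j) = -4 (g(j) = (-2 - 2) + 0 = -4 + 0 = -4)
S = 48
(f((11 + 23) + 8, -11) + g(38))*(-601 + S) = (((11 + 23) + 8) - 4)*(-601 + 48) = ((34 + 8) - 4)*(-553) = (42 - 4)*(-553) = 38*(-553) = -21014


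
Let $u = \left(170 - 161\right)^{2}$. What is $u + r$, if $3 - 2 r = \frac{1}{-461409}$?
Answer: $\frac{38066243}{461409} \approx 82.5$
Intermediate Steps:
$u = 81$ ($u = 9^{2} = 81$)
$r = \frac{692114}{461409}$ ($r = \frac{3}{2} - \frac{1}{2 \left(-461409\right)} = \frac{3}{2} - - \frac{1}{922818} = \frac{3}{2} + \frac{1}{922818} = \frac{692114}{461409} \approx 1.5$)
$u + r = 81 + \frac{692114}{461409} = \frac{38066243}{461409}$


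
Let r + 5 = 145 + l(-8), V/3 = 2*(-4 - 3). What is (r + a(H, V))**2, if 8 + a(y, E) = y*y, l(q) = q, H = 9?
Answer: 42025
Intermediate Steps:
V = -42 (V = 3*(2*(-4 - 3)) = 3*(2*(-7)) = 3*(-14) = -42)
a(y, E) = -8 + y**2 (a(y, E) = -8 + y*y = -8 + y**2)
r = 132 (r = -5 + (145 - 8) = -5 + 137 = 132)
(r + a(H, V))**2 = (132 + (-8 + 9**2))**2 = (132 + (-8 + 81))**2 = (132 + 73)**2 = 205**2 = 42025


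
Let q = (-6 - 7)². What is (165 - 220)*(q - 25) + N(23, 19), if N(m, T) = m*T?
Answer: -7483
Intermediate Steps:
N(m, T) = T*m
q = 169 (q = (-13)² = 169)
(165 - 220)*(q - 25) + N(23, 19) = (165 - 220)*(169 - 25) + 19*23 = -55*144 + 437 = -7920 + 437 = -7483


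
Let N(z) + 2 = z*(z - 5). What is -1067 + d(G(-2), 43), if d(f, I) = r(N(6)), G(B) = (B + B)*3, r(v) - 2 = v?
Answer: -1061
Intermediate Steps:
N(z) = -2 + z*(-5 + z) (N(z) = -2 + z*(z - 5) = -2 + z*(-5 + z))
r(v) = 2 + v
G(B) = 6*B (G(B) = (2*B)*3 = 6*B)
d(f, I) = 6 (d(f, I) = 2 + (-2 + 6² - 5*6) = 2 + (-2 + 36 - 30) = 2 + 4 = 6)
-1067 + d(G(-2), 43) = -1067 + 6 = -1061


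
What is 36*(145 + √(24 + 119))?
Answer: 5220 + 36*√143 ≈ 5650.5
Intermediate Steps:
36*(145 + √(24 + 119)) = 36*(145 + √143) = 5220 + 36*√143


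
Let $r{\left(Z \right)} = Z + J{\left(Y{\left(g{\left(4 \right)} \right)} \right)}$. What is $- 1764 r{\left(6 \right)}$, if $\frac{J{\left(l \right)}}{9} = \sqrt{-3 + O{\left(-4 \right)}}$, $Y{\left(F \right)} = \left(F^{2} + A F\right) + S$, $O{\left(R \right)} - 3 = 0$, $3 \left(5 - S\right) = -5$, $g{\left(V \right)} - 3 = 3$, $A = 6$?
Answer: $-10584$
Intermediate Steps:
$g{\left(V \right)} = 6$ ($g{\left(V \right)} = 3 + 3 = 6$)
$S = \frac{20}{3}$ ($S = 5 - - \frac{5}{3} = 5 + \frac{5}{3} = \frac{20}{3} \approx 6.6667$)
$O{\left(R \right)} = 3$ ($O{\left(R \right)} = 3 + 0 = 3$)
$Y{\left(F \right)} = \frac{20}{3} + F^{2} + 6 F$ ($Y{\left(F \right)} = \left(F^{2} + 6 F\right) + \frac{20}{3} = \frac{20}{3} + F^{2} + 6 F$)
$J{\left(l \right)} = 0$ ($J{\left(l \right)} = 9 \sqrt{-3 + 3} = 9 \sqrt{0} = 9 \cdot 0 = 0$)
$r{\left(Z \right)} = Z$ ($r{\left(Z \right)} = Z + 0 = Z$)
$- 1764 r{\left(6 \right)} = \left(-1764\right) 6 = -10584$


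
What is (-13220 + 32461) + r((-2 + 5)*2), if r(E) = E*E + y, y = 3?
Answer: 19280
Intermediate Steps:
r(E) = 3 + E² (r(E) = E*E + 3 = E² + 3 = 3 + E²)
(-13220 + 32461) + r((-2 + 5)*2) = (-13220 + 32461) + (3 + ((-2 + 5)*2)²) = 19241 + (3 + (3*2)²) = 19241 + (3 + 6²) = 19241 + (3 + 36) = 19241 + 39 = 19280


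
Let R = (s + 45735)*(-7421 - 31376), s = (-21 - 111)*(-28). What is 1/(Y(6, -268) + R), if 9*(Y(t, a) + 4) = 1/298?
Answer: -2682/5143471238501 ≈ -5.2144e-10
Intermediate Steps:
s = 3696 (s = -132*(-28) = 3696)
Y(t, a) = -10727/2682 (Y(t, a) = -4 + (⅑)/298 = -4 + (⅑)*(1/298) = -4 + 1/2682 = -10727/2682)
R = -1917774507 (R = (3696 + 45735)*(-7421 - 31376) = 49431*(-38797) = -1917774507)
1/(Y(6, -268) + R) = 1/(-10727/2682 - 1917774507) = 1/(-5143471238501/2682) = -2682/5143471238501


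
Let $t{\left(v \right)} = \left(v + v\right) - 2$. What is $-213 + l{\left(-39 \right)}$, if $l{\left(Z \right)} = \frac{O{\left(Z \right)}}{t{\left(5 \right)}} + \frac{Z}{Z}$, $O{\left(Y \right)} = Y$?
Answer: $- \frac{1735}{8} \approx -216.88$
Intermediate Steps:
$t{\left(v \right)} = -2 + 2 v$ ($t{\left(v \right)} = 2 v - 2 = -2 + 2 v$)
$l{\left(Z \right)} = 1 + \frac{Z}{8}$ ($l{\left(Z \right)} = \frac{Z}{-2 + 2 \cdot 5} + \frac{Z}{Z} = \frac{Z}{-2 + 10} + 1 = \frac{Z}{8} + 1 = 1 + \frac{Z}{8}$)
$-213 + l{\left(-39 \right)} = -213 + \left(1 + \frac{1}{8} \left(-39\right)\right) = -213 + \left(1 - \frac{39}{8}\right) = -213 - \frac{31}{8} = - \frac{1735}{8}$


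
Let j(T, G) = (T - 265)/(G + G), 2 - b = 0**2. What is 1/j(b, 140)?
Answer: -280/263 ≈ -1.0646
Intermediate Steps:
b = 2 (b = 2 - 1*0**2 = 2 - 1*0 = 2 + 0 = 2)
j(T, G) = (-265 + T)/(2*G) (j(T, G) = (-265 + T)/((2*G)) = (-265 + T)*(1/(2*G)) = (-265 + T)/(2*G))
1/j(b, 140) = 1/((1/2)*(-265 + 2)/140) = 1/((1/2)*(1/140)*(-263)) = 1/(-263/280) = -280/263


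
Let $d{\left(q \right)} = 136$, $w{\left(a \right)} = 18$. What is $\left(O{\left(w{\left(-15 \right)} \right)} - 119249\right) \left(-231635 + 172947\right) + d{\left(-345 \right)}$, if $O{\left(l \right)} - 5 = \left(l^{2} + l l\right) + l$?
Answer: $6959105800$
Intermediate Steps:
$O{\left(l \right)} = 5 + l + 2 l^{2}$ ($O{\left(l \right)} = 5 + \left(\left(l^{2} + l l\right) + l\right) = 5 + \left(\left(l^{2} + l^{2}\right) + l\right) = 5 + \left(2 l^{2} + l\right) = 5 + \left(l + 2 l^{2}\right) = 5 + l + 2 l^{2}$)
$\left(O{\left(w{\left(-15 \right)} \right)} - 119249\right) \left(-231635 + 172947\right) + d{\left(-345 \right)} = \left(\left(5 + 18 + 2 \cdot 18^{2}\right) - 119249\right) \left(-231635 + 172947\right) + 136 = \left(\left(5 + 18 + 2 \cdot 324\right) - 119249\right) \left(-58688\right) + 136 = \left(\left(5 + 18 + 648\right) - 119249\right) \left(-58688\right) + 136 = \left(671 - 119249\right) \left(-58688\right) + 136 = \left(-118578\right) \left(-58688\right) + 136 = 6959105664 + 136 = 6959105800$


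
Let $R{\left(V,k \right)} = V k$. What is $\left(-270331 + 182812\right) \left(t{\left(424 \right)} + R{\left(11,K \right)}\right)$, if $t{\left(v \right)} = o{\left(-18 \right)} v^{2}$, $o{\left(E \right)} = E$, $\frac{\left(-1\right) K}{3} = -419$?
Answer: $281998558179$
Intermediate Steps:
$K = 1257$ ($K = \left(-3\right) \left(-419\right) = 1257$)
$t{\left(v \right)} = - 18 v^{2}$
$\left(-270331 + 182812\right) \left(t{\left(424 \right)} + R{\left(11,K \right)}\right) = \left(-270331 + 182812\right) \left(- 18 \cdot 424^{2} + 11 \cdot 1257\right) = - 87519 \left(\left(-18\right) 179776 + 13827\right) = - 87519 \left(-3235968 + 13827\right) = \left(-87519\right) \left(-3222141\right) = 281998558179$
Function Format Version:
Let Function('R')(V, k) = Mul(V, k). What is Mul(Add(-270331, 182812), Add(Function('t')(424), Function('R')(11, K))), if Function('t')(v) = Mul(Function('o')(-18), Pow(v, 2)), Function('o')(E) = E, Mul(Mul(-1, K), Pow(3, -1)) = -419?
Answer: 281998558179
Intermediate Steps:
K = 1257 (K = Mul(-3, -419) = 1257)
Function('t')(v) = Mul(-18, Pow(v, 2))
Mul(Add(-270331, 182812), Add(Function('t')(424), Function('R')(11, K))) = Mul(Add(-270331, 182812), Add(Mul(-18, Pow(424, 2)), Mul(11, 1257))) = Mul(-87519, Add(Mul(-18, 179776), 13827)) = Mul(-87519, Add(-3235968, 13827)) = Mul(-87519, -3222141) = 281998558179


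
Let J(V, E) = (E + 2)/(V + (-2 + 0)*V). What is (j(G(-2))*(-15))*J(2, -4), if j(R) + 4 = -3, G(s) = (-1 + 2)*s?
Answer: 105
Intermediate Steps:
G(s) = s (G(s) = 1*s = s)
j(R) = -7 (j(R) = -4 - 3 = -7)
J(V, E) = -(2 + E)/V (J(V, E) = (2 + E)/(V - 2*V) = (2 + E)/((-V)) = (2 + E)*(-1/V) = -(2 + E)/V)
(j(G(-2))*(-15))*J(2, -4) = (-7*(-15))*((-2 - 1*(-4))/2) = 105*((-2 + 4)/2) = 105*((½)*2) = 105*1 = 105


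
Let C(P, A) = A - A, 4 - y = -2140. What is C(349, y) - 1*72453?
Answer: -72453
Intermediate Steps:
y = 2144 (y = 4 - 1*(-2140) = 4 + 2140 = 2144)
C(P, A) = 0
C(349, y) - 1*72453 = 0 - 1*72453 = 0 - 72453 = -72453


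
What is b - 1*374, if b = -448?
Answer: -822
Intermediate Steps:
b - 1*374 = -448 - 1*374 = -448 - 374 = -822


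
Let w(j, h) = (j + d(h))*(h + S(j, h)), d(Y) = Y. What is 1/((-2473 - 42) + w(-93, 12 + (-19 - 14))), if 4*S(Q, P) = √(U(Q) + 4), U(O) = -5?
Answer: -484/61813 + 114*I/61813 ≈ -0.0078301 + 0.0018443*I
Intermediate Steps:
S(Q, P) = I/4 (S(Q, P) = √(-5 + 4)/4 = √(-1)/4 = I/4)
w(j, h) = (h + j)*(h + I/4) (w(j, h) = (j + h)*(h + I/4) = (h + j)*(h + I/4))
1/((-2473 - 42) + w(-93, 12 + (-19 - 14))) = 1/((-2473 - 42) + ((12 + (-19 - 14))² + (12 + (-19 - 14))*(-93) + I*(12 + (-19 - 14))/4 + (¼)*I*(-93))) = 1/(-2515 + ((12 - 33)² + (12 - 33)*(-93) + I*(12 - 33)/4 - 93*I/4)) = 1/(-2515 + ((-21)² - 21*(-93) + (¼)*I*(-21) - 93*I/4)) = 1/(-2515 + (441 + 1953 - 21*I/4 - 93*I/4)) = 1/(-2515 + (2394 - 57*I/2)) = 1/(-121 - 57*I/2) = 4*(-121 + 57*I/2)/61813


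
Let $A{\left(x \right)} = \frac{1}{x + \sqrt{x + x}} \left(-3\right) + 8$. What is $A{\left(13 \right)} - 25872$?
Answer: $- \frac{284507}{11} + \frac{3 \sqrt{26}}{143} \approx -25864.0$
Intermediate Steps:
$A{\left(x \right)} = 8 - \frac{3}{x + \sqrt{2} \sqrt{x}}$ ($A{\left(x \right)} = \frac{1}{x + \sqrt{2 x}} \left(-3\right) + 8 = \frac{1}{x + \sqrt{2} \sqrt{x}} \left(-3\right) + 8 = - \frac{3}{x + \sqrt{2} \sqrt{x}} + 8 = 8 - \frac{3}{x + \sqrt{2} \sqrt{x}}$)
$A{\left(13 \right)} - 25872 = \frac{-3 + 8 \cdot 13 + 8 \sqrt{2} \sqrt{13}}{13 + \sqrt{2} \sqrt{13}} - 25872 = \frac{-3 + 104 + 8 \sqrt{26}}{13 + \sqrt{26}} - 25872 = \frac{101 + 8 \sqrt{26}}{13 + \sqrt{26}} - 25872 = -25872 + \frac{101 + 8 \sqrt{26}}{13 + \sqrt{26}}$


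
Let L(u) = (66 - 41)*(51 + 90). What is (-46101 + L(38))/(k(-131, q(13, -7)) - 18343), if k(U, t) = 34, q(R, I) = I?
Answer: 14192/6103 ≈ 2.3254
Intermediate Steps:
L(u) = 3525 (L(u) = 25*141 = 3525)
(-46101 + L(38))/(k(-131, q(13, -7)) - 18343) = (-46101 + 3525)/(34 - 18343) = -42576/(-18309) = -42576*(-1/18309) = 14192/6103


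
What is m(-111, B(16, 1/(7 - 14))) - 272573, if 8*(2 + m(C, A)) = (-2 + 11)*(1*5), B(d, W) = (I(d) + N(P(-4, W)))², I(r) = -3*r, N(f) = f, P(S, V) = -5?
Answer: -2180555/8 ≈ -2.7257e+5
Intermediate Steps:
B(d, W) = (-5 - 3*d)² (B(d, W) = (-3*d - 5)² = (-5 - 3*d)²)
m(C, A) = 29/8 (m(C, A) = -2 + ((-2 + 11)*(1*5))/8 = -2 + (9*5)/8 = -2 + (⅛)*45 = -2 + 45/8 = 29/8)
m(-111, B(16, 1/(7 - 14))) - 272573 = 29/8 - 272573 = -2180555/8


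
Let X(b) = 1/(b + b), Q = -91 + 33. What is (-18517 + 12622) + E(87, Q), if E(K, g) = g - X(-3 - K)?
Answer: -1071539/180 ≈ -5953.0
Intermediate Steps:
Q = -58
X(b) = 1/(2*b)
E(K, g) = g - 1/(2*(-3 - K))
(-18517 + 12622) + E(87, Q) = (-18517 + 12622) + (½ - 58*(3 + 87))/(3 + 87) = -5895 + (½ - 58*90)/90 = -5895 + (½ - 5220)/90 = -5895 + (1/90)*(-10439/2) = -5895 - 10439/180 = -1071539/180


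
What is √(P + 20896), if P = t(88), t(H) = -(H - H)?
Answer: 4*√1306 ≈ 144.55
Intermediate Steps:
t(H) = 0 (t(H) = -1*0 = 0)
P = 0
√(P + 20896) = √(0 + 20896) = √20896 = 4*√1306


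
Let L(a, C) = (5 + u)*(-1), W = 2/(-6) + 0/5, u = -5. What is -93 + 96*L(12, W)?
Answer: -93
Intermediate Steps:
W = -⅓ (W = 2*(-⅙) + 0*(⅕) = -⅓ + 0 = -⅓ ≈ -0.33333)
L(a, C) = 0 (L(a, C) = (5 - 5)*(-1) = 0*(-1) = 0)
-93 + 96*L(12, W) = -93 + 96*0 = -93 + 0 = -93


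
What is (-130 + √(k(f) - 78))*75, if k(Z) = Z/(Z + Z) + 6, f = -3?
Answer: -9750 + 75*I*√286/2 ≈ -9750.0 + 634.18*I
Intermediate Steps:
k(Z) = 13/2 (k(Z) = Z/((2*Z)) + 6 = (1/(2*Z))*Z + 6 = ½ + 6 = 13/2)
(-130 + √(k(f) - 78))*75 = (-130 + √(13/2 - 78))*75 = (-130 + √(-143/2))*75 = (-130 + I*√286/2)*75 = -9750 + 75*I*√286/2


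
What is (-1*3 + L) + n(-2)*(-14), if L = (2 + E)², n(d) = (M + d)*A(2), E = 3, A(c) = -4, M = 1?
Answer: -34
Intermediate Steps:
n(d) = -4 - 4*d (n(d) = (1 + d)*(-4) = -4 - 4*d)
L = 25 (L = (2 + 3)² = 5² = 25)
(-1*3 + L) + n(-2)*(-14) = (-1*3 + 25) + (-4 - 4*(-2))*(-14) = (-3 + 25) + (-4 + 8)*(-14) = 22 + 4*(-14) = 22 - 56 = -34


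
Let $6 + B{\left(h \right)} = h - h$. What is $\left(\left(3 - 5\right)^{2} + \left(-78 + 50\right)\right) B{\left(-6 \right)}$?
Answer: $144$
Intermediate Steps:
$B{\left(h \right)} = -6$ ($B{\left(h \right)} = -6 + \left(h - h\right) = -6 + 0 = -6$)
$\left(\left(3 - 5\right)^{2} + \left(-78 + 50\right)\right) B{\left(-6 \right)} = \left(\left(3 - 5\right)^{2} + \left(-78 + 50\right)\right) \left(-6\right) = \left(\left(-2\right)^{2} - 28\right) \left(-6\right) = \left(4 - 28\right) \left(-6\right) = \left(-24\right) \left(-6\right) = 144$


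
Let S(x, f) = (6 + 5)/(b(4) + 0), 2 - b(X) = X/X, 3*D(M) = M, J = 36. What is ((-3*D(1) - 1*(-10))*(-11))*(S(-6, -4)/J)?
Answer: -121/4 ≈ -30.250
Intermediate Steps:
D(M) = M/3
b(X) = 1 (b(X) = 2 - X/X = 2 - 1*1 = 2 - 1 = 1)
S(x, f) = 11 (S(x, f) = (6 + 5)/(1 + 0) = 11/1 = 11*1 = 11)
((-3*D(1) - 1*(-10))*(-11))*(S(-6, -4)/J) = ((-1 - 1*(-10))*(-11))*(11/36) = ((-3*⅓ + 10)*(-11))*(11*(1/36)) = ((-1 + 10)*(-11))*(11/36) = (9*(-11))*(11/36) = -99*11/36 = -121/4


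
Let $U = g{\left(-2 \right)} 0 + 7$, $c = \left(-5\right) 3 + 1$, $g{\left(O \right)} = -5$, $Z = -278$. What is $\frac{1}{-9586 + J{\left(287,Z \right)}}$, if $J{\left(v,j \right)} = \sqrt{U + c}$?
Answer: $- \frac{9586}{91891403} - \frac{i \sqrt{7}}{91891403} \approx -0.00010432 - 2.8792 \cdot 10^{-8} i$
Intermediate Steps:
$c = -14$ ($c = -15 + 1 = -14$)
$U = 7$ ($U = \left(-5\right) 0 + 7 = 0 + 7 = 7$)
$J{\left(v,j \right)} = i \sqrt{7}$ ($J{\left(v,j \right)} = \sqrt{7 - 14} = \sqrt{-7} = i \sqrt{7}$)
$\frac{1}{-9586 + J{\left(287,Z \right)}} = \frac{1}{-9586 + i \sqrt{7}}$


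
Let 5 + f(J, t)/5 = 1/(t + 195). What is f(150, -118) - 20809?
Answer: -1604213/77 ≈ -20834.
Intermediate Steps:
f(J, t) = -25 + 5/(195 + t) (f(J, t) = -25 + 5/(t + 195) = -25 + 5/(195 + t))
f(150, -118) - 20809 = 5*(-974 - 5*(-118))/(195 - 118) - 20809 = 5*(-974 + 590)/77 - 20809 = 5*(1/77)*(-384) - 20809 = -1920/77 - 20809 = -1604213/77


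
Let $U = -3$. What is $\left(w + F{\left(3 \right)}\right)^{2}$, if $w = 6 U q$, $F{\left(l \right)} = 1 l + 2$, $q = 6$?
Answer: $10609$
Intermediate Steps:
$F{\left(l \right)} = 2 + l$ ($F{\left(l \right)} = l + 2 = 2 + l$)
$w = -108$ ($w = 6 \left(-3\right) 6 = \left(-18\right) 6 = -108$)
$\left(w + F{\left(3 \right)}\right)^{2} = \left(-108 + \left(2 + 3\right)\right)^{2} = \left(-108 + 5\right)^{2} = \left(-103\right)^{2} = 10609$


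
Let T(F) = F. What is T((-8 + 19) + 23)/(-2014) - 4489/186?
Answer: -4523585/187302 ≈ -24.151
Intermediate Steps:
T((-8 + 19) + 23)/(-2014) - 4489/186 = ((-8 + 19) + 23)/(-2014) - 4489/186 = (11 + 23)*(-1/2014) - 4489*1/186 = 34*(-1/2014) - 4489/186 = -17/1007 - 4489/186 = -4523585/187302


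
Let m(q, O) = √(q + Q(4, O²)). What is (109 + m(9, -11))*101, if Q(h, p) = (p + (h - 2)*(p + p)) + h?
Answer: 11009 + 101*√618 ≈ 13520.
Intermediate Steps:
Q(h, p) = h + p + 2*p*(-2 + h) (Q(h, p) = (p + (-2 + h)*(2*p)) + h = (p + 2*p*(-2 + h)) + h = h + p + 2*p*(-2 + h))
m(q, O) = √(4 + q + 5*O²) (m(q, O) = √(q + (4 - 3*O² + 2*4*O²)) = √(q + (4 - 3*O² + 8*O²)) = √(q + (4 + 5*O²)) = √(4 + q + 5*O²))
(109 + m(9, -11))*101 = (109 + √(4 + 9 + 5*(-11)²))*101 = (109 + √(4 + 9 + 5*121))*101 = (109 + √(4 + 9 + 605))*101 = (109 + √618)*101 = 11009 + 101*√618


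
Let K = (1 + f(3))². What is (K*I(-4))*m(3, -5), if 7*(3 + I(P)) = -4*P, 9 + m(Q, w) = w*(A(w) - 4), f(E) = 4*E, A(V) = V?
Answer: -30420/7 ≈ -4345.7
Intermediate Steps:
m(Q, w) = -9 + w*(-4 + w) (m(Q, w) = -9 + w*(w - 4) = -9 + w*(-4 + w))
K = 169 (K = (1 + 4*3)² = (1 + 12)² = 13² = 169)
I(P) = -3 - 4*P/7 (I(P) = -3 + (-4*P)/7 = -3 - 4*P/7)
(K*I(-4))*m(3, -5) = (169*(-3 - 4/7*(-4)))*(-9 + (-5)² - 4*(-5)) = (169*(-3 + 16/7))*(-9 + 25 + 20) = (169*(-5/7))*36 = -845/7*36 = -30420/7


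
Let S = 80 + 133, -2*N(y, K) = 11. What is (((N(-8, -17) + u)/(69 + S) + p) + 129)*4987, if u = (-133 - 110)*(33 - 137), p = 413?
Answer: 1776474127/564 ≈ 3.1498e+6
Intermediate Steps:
N(y, K) = -11/2 (N(y, K) = -1/2*11 = -11/2)
u = 25272 (u = -243*(-104) = 25272)
S = 213
(((N(-8, -17) + u)/(69 + S) + p) + 129)*4987 = (((-11/2 + 25272)/(69 + 213) + 413) + 129)*4987 = (((50533/2)/282 + 413) + 129)*4987 = (((50533/2)*(1/282) + 413) + 129)*4987 = ((50533/564 + 413) + 129)*4987 = (283465/564 + 129)*4987 = (356221/564)*4987 = 1776474127/564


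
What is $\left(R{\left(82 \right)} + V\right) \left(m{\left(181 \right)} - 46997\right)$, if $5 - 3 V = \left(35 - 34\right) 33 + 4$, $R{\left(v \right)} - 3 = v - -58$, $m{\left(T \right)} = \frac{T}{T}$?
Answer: $- \frac{18657412}{3} \approx -6.2191 \cdot 10^{6}$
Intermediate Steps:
$m{\left(T \right)} = 1$
$R{\left(v \right)} = 61 + v$ ($R{\left(v \right)} = 3 + \left(v - -58\right) = 3 + \left(v + 58\right) = 3 + \left(58 + v\right) = 61 + v$)
$V = - \frac{32}{3}$ ($V = \frac{5}{3} - \frac{\left(35 - 34\right) 33 + 4}{3} = \frac{5}{3} - \frac{1 \cdot 33 + 4}{3} = \frac{5}{3} - \frac{33 + 4}{3} = \frac{5}{3} - \frac{37}{3} = - \frac{32}{3} \approx -10.667$)
$\left(R{\left(82 \right)} + V\right) \left(m{\left(181 \right)} - 46997\right) = \left(\left(61 + 82\right) - \frac{32}{3}\right) \left(1 - 46997\right) = \left(143 - \frac{32}{3}\right) \left(-46996\right) = \frac{397}{3} \left(-46996\right) = - \frac{18657412}{3}$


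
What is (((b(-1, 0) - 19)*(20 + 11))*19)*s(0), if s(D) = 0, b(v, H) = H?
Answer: 0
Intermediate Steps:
(((b(-1, 0) - 19)*(20 + 11))*19)*s(0) = (((0 - 19)*(20 + 11))*19)*0 = (-19*31*19)*0 = -589*19*0 = -11191*0 = 0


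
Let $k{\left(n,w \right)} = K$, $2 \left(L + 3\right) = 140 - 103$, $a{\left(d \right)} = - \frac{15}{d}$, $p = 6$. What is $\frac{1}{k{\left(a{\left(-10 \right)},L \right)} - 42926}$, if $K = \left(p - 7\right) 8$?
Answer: $- \frac{1}{42934} \approx -2.3292 \cdot 10^{-5}$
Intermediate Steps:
$K = -8$ ($K = \left(6 - 7\right) 8 = \left(-1\right) 8 = -8$)
$L = \frac{31}{2}$ ($L = -3 + \frac{140 - 103}{2} = -3 + \frac{1}{2} \cdot 37 = -3 + \frac{37}{2} = \frac{31}{2} \approx 15.5$)
$k{\left(n,w \right)} = -8$
$\frac{1}{k{\left(a{\left(-10 \right)},L \right)} - 42926} = \frac{1}{-8 - 42926} = \frac{1}{-42934} = - \frac{1}{42934}$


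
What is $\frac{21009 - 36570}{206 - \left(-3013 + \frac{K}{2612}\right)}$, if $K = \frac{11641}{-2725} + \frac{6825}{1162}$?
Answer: $- \frac{2626559418600}{543338677333} \approx -4.8341$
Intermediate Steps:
$K = \frac{724469}{452350}$ ($K = 11641 \left(- \frac{1}{2725}\right) + 6825 \cdot \frac{1}{1162} = - \frac{11641}{2725} + \frac{975}{166} = \frac{724469}{452350} \approx 1.6016$)
$\frac{21009 - 36570}{206 - \left(-3013 + \frac{K}{2612}\right)} = \frac{21009 - 36570}{206 + \left(3013 - \frac{724469}{452350 \cdot 2612}\right)} = - \frac{15561}{206 + \left(3013 - \frac{724469}{452350} \cdot \frac{1}{2612}\right)} = - \frac{15561}{206 + \left(3013 - \frac{724469}{1181538200}\right)} = - \frac{15561}{206 + \frac{3559973872131}{1181538200}} = - \frac{15561}{\frac{3803370741331}{1181538200}} = \left(-15561\right) \frac{1181538200}{3803370741331} = - \frac{2626559418600}{543338677333}$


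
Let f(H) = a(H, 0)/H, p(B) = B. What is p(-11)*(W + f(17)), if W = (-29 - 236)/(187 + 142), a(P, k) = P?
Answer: -704/329 ≈ -2.1398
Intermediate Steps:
W = -265/329 ≈ -0.80547
f(H) = 1 (f(H) = H/H = 1)
p(-11)*(W + f(17)) = -11*(-265/329 + 1) = -11*64/329 = -704/329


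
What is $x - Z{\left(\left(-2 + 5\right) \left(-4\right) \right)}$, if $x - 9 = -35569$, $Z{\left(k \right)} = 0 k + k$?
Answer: $-35548$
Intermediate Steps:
$Z{\left(k \right)} = k$ ($Z{\left(k \right)} = 0 + k = k$)
$x = -35560$ ($x = 9 - 35569 = -35560$)
$x - Z{\left(\left(-2 + 5\right) \left(-4\right) \right)} = -35560 - \left(-2 + 5\right) \left(-4\right) = -35560 - 3 \left(-4\right) = -35560 - -12 = -35560 + 12 = -35548$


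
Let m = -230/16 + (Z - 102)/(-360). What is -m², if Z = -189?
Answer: -165649/900 ≈ -184.05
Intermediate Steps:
m = -407/30 (m = -230/16 + (-189 - 102)/(-360) = -230*1/16 - 291*(-1/360) = -115/8 + 97/120 = -407/30 ≈ -13.567)
-m² = -(-407/30)² = -1*165649/900 = -165649/900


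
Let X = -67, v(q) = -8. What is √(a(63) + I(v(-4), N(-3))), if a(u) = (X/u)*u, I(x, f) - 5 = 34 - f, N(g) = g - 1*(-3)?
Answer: 2*I*√7 ≈ 5.2915*I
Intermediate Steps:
N(g) = 3 + g (N(g) = g + 3 = 3 + g)
I(x, f) = 39 - f (I(x, f) = 5 + (34 - f) = 39 - f)
a(u) = -67 (a(u) = (-67/u)*u = -67)
√(a(63) + I(v(-4), N(-3))) = √(-67 + (39 - (3 - 3))) = √(-67 + (39 - 1*0)) = √(-67 + (39 + 0)) = √(-67 + 39) = √(-28) = 2*I*√7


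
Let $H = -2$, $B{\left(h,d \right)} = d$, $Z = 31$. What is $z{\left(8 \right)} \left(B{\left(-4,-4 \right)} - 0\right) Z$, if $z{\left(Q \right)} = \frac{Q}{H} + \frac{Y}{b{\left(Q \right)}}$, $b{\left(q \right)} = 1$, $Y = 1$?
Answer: $372$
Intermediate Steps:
$z{\left(Q \right)} = 1 - \frac{Q}{2}$ ($z{\left(Q \right)} = \frac{Q}{-2} + 1 \cdot 1^{-1} = Q \left(- \frac{1}{2}\right) + 1 \cdot 1 = - \frac{Q}{2} + 1 = 1 - \frac{Q}{2}$)
$z{\left(8 \right)} \left(B{\left(-4,-4 \right)} - 0\right) Z = \left(1 - 4\right) \left(-4 - 0\right) 31 = \left(1 - 4\right) \left(-4 + 0\right) 31 = - 3 \left(\left(-4\right) 31\right) = \left(-3\right) \left(-124\right) = 372$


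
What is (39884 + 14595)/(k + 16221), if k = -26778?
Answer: -54479/10557 ≈ -5.1605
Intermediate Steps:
(39884 + 14595)/(k + 16221) = (39884 + 14595)/(-26778 + 16221) = 54479/(-10557) = 54479*(-1/10557) = -54479/10557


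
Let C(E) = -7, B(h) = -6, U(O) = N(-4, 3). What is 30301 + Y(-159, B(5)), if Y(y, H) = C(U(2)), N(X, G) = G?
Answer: 30294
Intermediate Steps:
U(O) = 3
Y(y, H) = -7
30301 + Y(-159, B(5)) = 30301 - 7 = 30294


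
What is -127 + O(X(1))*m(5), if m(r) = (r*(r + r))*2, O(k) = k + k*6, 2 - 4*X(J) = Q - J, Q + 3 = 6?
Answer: -127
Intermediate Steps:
Q = 3 (Q = -3 + 6 = 3)
X(J) = -1/4 + J/4 (X(J) = 1/2 - (3 - J)/4 = 1/2 + (-3/4 + J/4) = -1/4 + J/4)
O(k) = 7*k (O(k) = k + 6*k = 7*k)
m(r) = 4*r**2 (m(r) = (r*(2*r))*2 = (2*r**2)*2 = 4*r**2)
-127 + O(X(1))*m(5) = -127 + (7*(-1/4 + (1/4)*1))*(4*5**2) = -127 + (7*(-1/4 + 1/4))*(4*25) = -127 + (7*0)*100 = -127 + 0*100 = -127 + 0 = -127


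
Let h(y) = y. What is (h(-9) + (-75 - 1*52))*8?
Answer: -1088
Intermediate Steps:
(h(-9) + (-75 - 1*52))*8 = (-9 + (-75 - 1*52))*8 = (-9 + (-75 - 52))*8 = (-9 - 127)*8 = -136*8 = -1088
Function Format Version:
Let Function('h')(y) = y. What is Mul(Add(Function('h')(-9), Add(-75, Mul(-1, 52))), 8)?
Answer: -1088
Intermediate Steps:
Mul(Add(Function('h')(-9), Add(-75, Mul(-1, 52))), 8) = Mul(Add(-9, Add(-75, Mul(-1, 52))), 8) = Mul(Add(-9, Add(-75, -52)), 8) = Mul(Add(-9, -127), 8) = Mul(-136, 8) = -1088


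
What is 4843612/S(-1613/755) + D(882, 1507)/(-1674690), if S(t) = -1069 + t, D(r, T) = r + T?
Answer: -1531055277528703/338583800130 ≈ -4521.9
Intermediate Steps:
D(r, T) = T + r
4843612/S(-1613/755) + D(882, 1507)/(-1674690) = 4843612/(-1069 - 1613/755) + (1507 + 882)/(-1674690) = 4843612/(-1069 - 1613*1/755) + 2389*(-1/1674690) = 4843612/(-1069 - 1613/755) - 2389/1674690 = 4843612/(-808708/755) - 2389/1674690 = 4843612*(-755/808708) - 2389/1674690 = -914231765/202177 - 2389/1674690 = -1531055277528703/338583800130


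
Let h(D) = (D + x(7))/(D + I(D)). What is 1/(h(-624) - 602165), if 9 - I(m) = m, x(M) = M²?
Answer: -9/5420060 ≈ -1.6605e-6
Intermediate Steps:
I(m) = 9 - m
h(D) = 49/9 + D/9 (h(D) = (D + 7²)/(D + (9 - D)) = (D + 49)/9 = (49 + D)*(⅑) = 49/9 + D/9)
1/(h(-624) - 602165) = 1/((49/9 + (⅑)*(-624)) - 602165) = 1/((49/9 - 208/3) - 602165) = 1/(-575/9 - 602165) = 1/(-5420060/9) = -9/5420060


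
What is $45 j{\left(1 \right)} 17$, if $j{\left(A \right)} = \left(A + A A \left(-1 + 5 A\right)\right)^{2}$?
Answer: $19125$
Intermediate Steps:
$j{\left(A \right)} = \left(A + A^{2} \left(-1 + 5 A\right)\right)^{2}$
$45 j{\left(1 \right)} 17 = 45 \cdot 1^{2} \left(1 - 1 + 5 \cdot 1^{2}\right)^{2} \cdot 17 = 45 \cdot 1 \left(1 - 1 + 5 \cdot 1\right)^{2} \cdot 17 = 45 \cdot 1 \left(1 - 1 + 5\right)^{2} \cdot 17 = 45 \cdot 1 \cdot 5^{2} \cdot 17 = 45 \cdot 1 \cdot 25 \cdot 17 = 45 \cdot 25 \cdot 17 = 1125 \cdot 17 = 19125$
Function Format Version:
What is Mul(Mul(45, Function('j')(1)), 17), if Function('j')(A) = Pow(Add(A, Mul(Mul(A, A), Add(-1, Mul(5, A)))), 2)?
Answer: 19125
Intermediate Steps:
Function('j')(A) = Pow(Add(A, Mul(Pow(A, 2), Add(-1, Mul(5, A)))), 2)
Mul(Mul(45, Function('j')(1)), 17) = Mul(Mul(45, Mul(Pow(1, 2), Pow(Add(1, Mul(-1, 1), Mul(5, Pow(1, 2))), 2))), 17) = Mul(Mul(45, Mul(1, Pow(Add(1, -1, Mul(5, 1)), 2))), 17) = Mul(Mul(45, Mul(1, Pow(Add(1, -1, 5), 2))), 17) = Mul(Mul(45, Mul(1, Pow(5, 2))), 17) = Mul(Mul(45, Mul(1, 25)), 17) = Mul(Mul(45, 25), 17) = Mul(1125, 17) = 19125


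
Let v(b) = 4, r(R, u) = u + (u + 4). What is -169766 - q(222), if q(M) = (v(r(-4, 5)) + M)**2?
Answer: -220842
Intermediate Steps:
r(R, u) = 4 + 2*u (r(R, u) = u + (4 + u) = 4 + 2*u)
q(M) = (4 + M)**2
-169766 - q(222) = -169766 - (4 + 222)**2 = -169766 - 1*226**2 = -169766 - 1*51076 = -169766 - 51076 = -220842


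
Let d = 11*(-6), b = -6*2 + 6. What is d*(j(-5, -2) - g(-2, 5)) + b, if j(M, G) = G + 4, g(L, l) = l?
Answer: 192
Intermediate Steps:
j(M, G) = 4 + G
b = -6 (b = -12 + 6 = -6)
d = -66
d*(j(-5, -2) - g(-2, 5)) + b = -66*((4 - 2) - 1*5) - 6 = -66*(2 - 5) - 6 = -66*(-3) - 6 = 198 - 6 = 192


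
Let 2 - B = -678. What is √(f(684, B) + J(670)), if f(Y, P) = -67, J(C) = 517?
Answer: 15*√2 ≈ 21.213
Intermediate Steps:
B = 680 (B = 2 - 1*(-678) = 2 + 678 = 680)
√(f(684, B) + J(670)) = √(-67 + 517) = √450 = 15*√2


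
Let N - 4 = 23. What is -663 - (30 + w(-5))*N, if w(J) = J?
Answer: -1338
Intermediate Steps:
N = 27 (N = 4 + 23 = 27)
-663 - (30 + w(-5))*N = -663 - (30 - 5)*27 = -663 - 25*27 = -663 - 1*675 = -663 - 675 = -1338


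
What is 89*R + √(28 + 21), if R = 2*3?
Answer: 541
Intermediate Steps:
R = 6
89*R + √(28 + 21) = 89*6 + √(28 + 21) = 534 + √49 = 534 + 7 = 541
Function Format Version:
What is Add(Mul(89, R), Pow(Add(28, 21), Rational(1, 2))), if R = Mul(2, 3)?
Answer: 541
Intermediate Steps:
R = 6
Add(Mul(89, R), Pow(Add(28, 21), Rational(1, 2))) = Add(Mul(89, 6), Pow(Add(28, 21), Rational(1, 2))) = Add(534, Pow(49, Rational(1, 2))) = Add(534, 7) = 541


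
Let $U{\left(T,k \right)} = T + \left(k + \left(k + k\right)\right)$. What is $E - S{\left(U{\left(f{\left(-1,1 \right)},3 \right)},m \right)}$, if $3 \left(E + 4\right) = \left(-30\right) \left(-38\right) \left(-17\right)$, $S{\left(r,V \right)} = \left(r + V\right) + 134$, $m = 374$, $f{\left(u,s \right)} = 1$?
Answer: $-6982$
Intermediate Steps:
$U{\left(T,k \right)} = T + 3 k$ ($U{\left(T,k \right)} = T + \left(k + 2 k\right) = T + 3 k$)
$S{\left(r,V \right)} = 134 + V + r$ ($S{\left(r,V \right)} = \left(V + r\right) + 134 = 134 + V + r$)
$E = -6464$ ($E = -4 + \frac{\left(-30\right) \left(-38\right) \left(-17\right)}{3} = -4 + \frac{1140 \left(-17\right)}{3} = -4 + \frac{1}{3} \left(-19380\right) = -4 - 6460 = -6464$)
$E - S{\left(U{\left(f{\left(-1,1 \right)},3 \right)},m \right)} = -6464 - \left(134 + 374 + \left(1 + 3 \cdot 3\right)\right) = -6464 - \left(134 + 374 + \left(1 + 9\right)\right) = -6464 - \left(134 + 374 + 10\right) = -6464 - 518 = -6982$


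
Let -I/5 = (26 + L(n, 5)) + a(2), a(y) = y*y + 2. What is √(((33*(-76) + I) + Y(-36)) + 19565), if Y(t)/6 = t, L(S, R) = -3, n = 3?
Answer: 2*√4174 ≈ 129.21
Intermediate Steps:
Y(t) = 6*t
a(y) = 2 + y² (a(y) = y² + 2 = 2 + y²)
I = -145 (I = -5*((26 - 3) + (2 + 2²)) = -5*(23 + (2 + 4)) = -5*(23 + 6) = -5*29 = -145)
√(((33*(-76) + I) + Y(-36)) + 19565) = √(((33*(-76) - 145) + 6*(-36)) + 19565) = √(((-2508 - 145) - 216) + 19565) = √((-2653 - 216) + 19565) = √(-2869 + 19565) = √16696 = 2*√4174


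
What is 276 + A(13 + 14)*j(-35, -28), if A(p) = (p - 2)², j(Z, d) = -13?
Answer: -7849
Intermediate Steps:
A(p) = (-2 + p)²
276 + A(13 + 14)*j(-35, -28) = 276 + (-2 + (13 + 14))²*(-13) = 276 + (-2 + 27)²*(-13) = 276 + 25²*(-13) = 276 + 625*(-13) = 276 - 8125 = -7849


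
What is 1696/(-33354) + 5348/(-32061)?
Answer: -38792108/178227099 ≈ -0.21766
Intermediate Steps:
1696/(-33354) + 5348/(-32061) = 1696*(-1/33354) + 5348*(-1/32061) = -848/16677 - 5348/32061 = -38792108/178227099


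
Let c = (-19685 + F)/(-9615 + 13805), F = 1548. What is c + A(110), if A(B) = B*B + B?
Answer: 51141763/4190 ≈ 12206.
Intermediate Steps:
A(B) = B + B² (A(B) = B² + B = B + B²)
c = -18137/4190 (c = (-19685 + 1548)/(-9615 + 13805) = -18137/4190 ≈ -4.3286)
c + A(110) = -18137/4190 + 110*(1 + 110) = -18137/4190 + 110*111 = -18137/4190 + 12210 = 51141763/4190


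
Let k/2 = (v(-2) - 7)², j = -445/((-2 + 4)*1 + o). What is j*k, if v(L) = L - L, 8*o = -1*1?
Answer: -69776/3 ≈ -23259.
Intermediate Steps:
o = -⅛ (o = (-1*1)/8 = (⅛)*(-1) = -⅛ ≈ -0.12500)
v(L) = 0
j = -712/3 (j = -445/((-2 + 4)*1 - ⅛) = -445/(2*1 - ⅛) = -445/(2 - ⅛) = -445/15/8 = -445*8/15 = -712/3 ≈ -237.33)
k = 98 (k = 2*(0 - 7)² = 2*(-7)² = 2*49 = 98)
j*k = -712/3*98 = -69776/3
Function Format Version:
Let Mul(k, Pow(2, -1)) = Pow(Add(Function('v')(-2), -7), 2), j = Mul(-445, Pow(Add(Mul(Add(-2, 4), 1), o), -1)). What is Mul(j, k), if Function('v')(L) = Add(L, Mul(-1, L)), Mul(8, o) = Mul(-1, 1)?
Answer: Rational(-69776, 3) ≈ -23259.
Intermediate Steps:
o = Rational(-1, 8) (o = Mul(Rational(1, 8), Mul(-1, 1)) = Mul(Rational(1, 8), -1) = Rational(-1, 8) ≈ -0.12500)
Function('v')(L) = 0
j = Rational(-712, 3) (j = Mul(-445, Pow(Add(Mul(Add(-2, 4), 1), Rational(-1, 8)), -1)) = Mul(-445, Pow(Add(Mul(2, 1), Rational(-1, 8)), -1)) = Mul(-445, Pow(Add(2, Rational(-1, 8)), -1)) = Mul(-445, Pow(Rational(15, 8), -1)) = Mul(-445, Rational(8, 15)) = Rational(-712, 3) ≈ -237.33)
k = 98 (k = Mul(2, Pow(Add(0, -7), 2)) = Mul(2, Pow(-7, 2)) = Mul(2, 49) = 98)
Mul(j, k) = Mul(Rational(-712, 3), 98) = Rational(-69776, 3)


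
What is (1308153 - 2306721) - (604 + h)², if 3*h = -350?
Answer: -11124556/9 ≈ -1.2361e+6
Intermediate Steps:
h = -350/3 (h = (⅓)*(-350) = -350/3 ≈ -116.67)
(1308153 - 2306721) - (604 + h)² = (1308153 - 2306721) - (604 - 350/3)² = -998568 - (1462/3)² = -998568 - 1*2137444/9 = -998568 - 2137444/9 = -11124556/9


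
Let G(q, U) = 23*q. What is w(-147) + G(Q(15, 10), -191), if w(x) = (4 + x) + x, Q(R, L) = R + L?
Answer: 285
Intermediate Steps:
Q(R, L) = L + R
w(x) = 4 + 2*x
w(-147) + G(Q(15, 10), -191) = (4 + 2*(-147)) + 23*(10 + 15) = (4 - 294) + 23*25 = -290 + 575 = 285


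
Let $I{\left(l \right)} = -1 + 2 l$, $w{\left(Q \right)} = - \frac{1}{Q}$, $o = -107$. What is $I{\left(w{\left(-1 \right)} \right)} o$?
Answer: $-107$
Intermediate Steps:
$I{\left(w{\left(-1 \right)} \right)} o = \left(-1 + 2 \left(- \frac{1}{-1}\right)\right) \left(-107\right) = \left(-1 + 2 \left(\left(-1\right) \left(-1\right)\right)\right) \left(-107\right) = \left(-1 + 2 \cdot 1\right) \left(-107\right) = \left(-1 + 2\right) \left(-107\right) = 1 \left(-107\right) = -107$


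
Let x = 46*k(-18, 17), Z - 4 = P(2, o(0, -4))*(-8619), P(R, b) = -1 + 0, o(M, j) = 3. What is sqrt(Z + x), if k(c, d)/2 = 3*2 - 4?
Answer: sqrt(8807) ≈ 93.846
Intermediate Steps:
P(R, b) = -1
k(c, d) = 4 (k(c, d) = 2*(3*2 - 4) = 2*(6 - 4) = 2*2 = 4)
Z = 8623 (Z = 4 - 1*(-8619) = 4 + 8619 = 8623)
x = 184 (x = 46*4 = 184)
sqrt(Z + x) = sqrt(8623 + 184) = sqrt(8807)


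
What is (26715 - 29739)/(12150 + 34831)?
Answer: -3024/46981 ≈ -0.064366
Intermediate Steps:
(26715 - 29739)/(12150 + 34831) = -3024/46981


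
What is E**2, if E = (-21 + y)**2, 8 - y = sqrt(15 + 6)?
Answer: (13 + sqrt(21))**4 ≈ 95572.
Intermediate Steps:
y = 8 - sqrt(21) (y = 8 - sqrt(15 + 6) = 8 - sqrt(21) ≈ 3.4174)
E = (-13 - sqrt(21))**2 (E = (-21 + (8 - sqrt(21)))**2 = (-13 - sqrt(21))**2 ≈ 309.15)
E**2 = ((13 + sqrt(21))**2)**2 = (13 + sqrt(21))**4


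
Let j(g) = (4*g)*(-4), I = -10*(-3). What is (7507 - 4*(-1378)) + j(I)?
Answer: 12539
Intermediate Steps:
I = 30
j(g) = -16*g
(7507 - 4*(-1378)) + j(I) = (7507 - 4*(-1378)) - 16*30 = (7507 + 5512) - 480 = 13019 - 480 = 12539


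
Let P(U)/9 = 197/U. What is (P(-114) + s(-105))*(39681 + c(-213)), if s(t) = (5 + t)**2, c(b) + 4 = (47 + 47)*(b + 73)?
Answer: 10060788453/38 ≈ 2.6476e+8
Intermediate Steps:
P(U) = 1773/U (P(U) = 9*(197/U) = 1773/U)
c(b) = 6858 + 94*b (c(b) = -4 + (47 + 47)*(b + 73) = -4 + 94*(73 + b) = -4 + (6862 + 94*b) = 6858 + 94*b)
(P(-114) + s(-105))*(39681 + c(-213)) = (1773/(-114) + (5 - 105)**2)*(39681 + (6858 + 94*(-213))) = (1773*(-1/114) + (-100)**2)*(39681 + (6858 - 20022)) = (-591/38 + 10000)*(39681 - 13164) = (379409/38)*26517 = 10060788453/38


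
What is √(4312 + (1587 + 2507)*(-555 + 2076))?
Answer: √6231286 ≈ 2496.3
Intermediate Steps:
√(4312 + (1587 + 2507)*(-555 + 2076)) = √(4312 + 4094*1521) = √(4312 + 6226974) = √6231286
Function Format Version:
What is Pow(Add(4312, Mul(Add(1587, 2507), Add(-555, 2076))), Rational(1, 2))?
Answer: Pow(6231286, Rational(1, 2)) ≈ 2496.3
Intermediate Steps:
Pow(Add(4312, Mul(Add(1587, 2507), Add(-555, 2076))), Rational(1, 2)) = Pow(Add(4312, Mul(4094, 1521)), Rational(1, 2)) = Pow(Add(4312, 6226974), Rational(1, 2)) = Pow(6231286, Rational(1, 2))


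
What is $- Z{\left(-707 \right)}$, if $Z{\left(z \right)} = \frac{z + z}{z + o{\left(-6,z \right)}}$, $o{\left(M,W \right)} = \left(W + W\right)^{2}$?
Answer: $\frac{2}{2827} \approx 0.00070746$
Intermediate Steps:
$o{\left(M,W \right)} = 4 W^{2}$ ($o{\left(M,W \right)} = \left(2 W\right)^{2} = 4 W^{2}$)
$Z{\left(z \right)} = \frac{2 z}{z + 4 z^{2}}$ ($Z{\left(z \right)} = \frac{z + z}{z + 4 z^{2}} = \frac{2 z}{z + 4 z^{2}}$)
$- Z{\left(-707 \right)} = - \frac{2}{1 + 4 \left(-707\right)} = - \frac{2}{1 - 2828} = - \frac{2}{-2827} = - \frac{2 \left(-1\right)}{2827} = \left(-1\right) \left(- \frac{2}{2827}\right) = \frac{2}{2827}$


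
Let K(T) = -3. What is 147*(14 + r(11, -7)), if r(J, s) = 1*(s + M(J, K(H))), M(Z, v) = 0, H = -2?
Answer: 1029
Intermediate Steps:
r(J, s) = s (r(J, s) = 1*(s + 0) = 1*s = s)
147*(14 + r(11, -7)) = 147*(14 - 7) = 147*7 = 1029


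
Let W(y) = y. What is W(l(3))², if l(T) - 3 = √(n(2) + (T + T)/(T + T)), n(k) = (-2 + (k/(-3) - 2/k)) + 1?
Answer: (9 + I*√15)²/9 ≈ 7.3333 + 7.746*I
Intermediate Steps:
n(k) = -1 - 2/k - k/3 (n(k) = (-2 + (k*(-⅓) - 2/k)) + 1 = (-2 + (-k/3 - 2/k)) + 1 = (-2 + (-2/k - k/3)) + 1 = (-2 - 2/k - k/3) + 1 = -1 - 2/k - k/3)
l(T) = 3 + I*√15/3 (l(T) = 3 + √((-1 - 2/2 - ⅓*2) + (T + T)/(T + T)) = 3 + √((-1 - 2*½ - ⅔) + (2*T)/((2*T))) = 3 + √((-1 - 1 - ⅔) + (2*T)*(1/(2*T))) = 3 + √(-8/3 + 1) = 3 + √(-5/3) = 3 + I*√15/3)
W(l(3))² = (3 + I*√15/3)²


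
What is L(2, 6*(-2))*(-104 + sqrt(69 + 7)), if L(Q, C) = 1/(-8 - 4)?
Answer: 26/3 - sqrt(19)/6 ≈ 7.9402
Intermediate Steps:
L(Q, C) = -1/12 (L(Q, C) = 1/(-12) = -1/12)
L(2, 6*(-2))*(-104 + sqrt(69 + 7)) = -(-104 + sqrt(69 + 7))/12 = -(-104 + sqrt(76))/12 = -(-104 + 2*sqrt(19))/12 = 26/3 - sqrt(19)/6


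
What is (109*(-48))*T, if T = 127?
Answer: -664464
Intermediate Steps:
(109*(-48))*T = (109*(-48))*127 = -5232*127 = -664464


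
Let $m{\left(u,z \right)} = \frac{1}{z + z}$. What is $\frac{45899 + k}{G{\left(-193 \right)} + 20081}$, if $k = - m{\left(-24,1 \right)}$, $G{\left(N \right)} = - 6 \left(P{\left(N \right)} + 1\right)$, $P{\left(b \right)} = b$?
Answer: $\frac{91797}{42466} \approx 2.1617$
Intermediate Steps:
$m{\left(u,z \right)} = \frac{1}{2 z}$
$G{\left(N \right)} = -6 - 6 N$ ($G{\left(N \right)} = - 6 \left(N + 1\right) = - 6 \left(1 + N\right) = -6 - 6 N$)
$k = - \frac{1}{2}$ ($k = - \frac{1}{2 \cdot 1} = - \frac{1}{2} \approx -0.5$)
$\frac{45899 + k}{G{\left(-193 \right)} + 20081} = \frac{45899 - \frac{1}{2}}{\left(-6 - -1158\right) + 20081} = \frac{91797}{2 \left(\left(-6 + 1158\right) + 20081\right)} = \frac{91797}{2 \left(1152 + 20081\right)} = \frac{91797}{2 \cdot 21233} = \frac{91797}{2} \cdot \frac{1}{21233} = \frac{91797}{42466}$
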